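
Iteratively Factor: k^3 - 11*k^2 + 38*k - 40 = (k - 4)*(k^2 - 7*k + 10) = (k - 4)*(k - 2)*(k - 5)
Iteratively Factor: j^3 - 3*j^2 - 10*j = (j - 5)*(j^2 + 2*j) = (j - 5)*(j + 2)*(j)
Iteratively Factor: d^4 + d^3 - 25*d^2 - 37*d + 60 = (d + 4)*(d^3 - 3*d^2 - 13*d + 15) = (d - 1)*(d + 4)*(d^2 - 2*d - 15) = (d - 5)*(d - 1)*(d + 4)*(d + 3)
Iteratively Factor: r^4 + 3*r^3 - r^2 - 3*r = (r + 1)*(r^3 + 2*r^2 - 3*r) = r*(r + 1)*(r^2 + 2*r - 3) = r*(r + 1)*(r + 3)*(r - 1)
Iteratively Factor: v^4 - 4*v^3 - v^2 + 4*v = (v - 4)*(v^3 - v) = v*(v - 4)*(v^2 - 1) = v*(v - 4)*(v - 1)*(v + 1)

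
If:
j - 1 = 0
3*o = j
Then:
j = 1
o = 1/3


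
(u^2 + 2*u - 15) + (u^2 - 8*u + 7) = 2*u^2 - 6*u - 8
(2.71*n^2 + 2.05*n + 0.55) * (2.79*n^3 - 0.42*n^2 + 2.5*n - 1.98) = 7.5609*n^5 + 4.5813*n^4 + 7.4485*n^3 - 0.4718*n^2 - 2.684*n - 1.089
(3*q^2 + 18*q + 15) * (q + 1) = 3*q^3 + 21*q^2 + 33*q + 15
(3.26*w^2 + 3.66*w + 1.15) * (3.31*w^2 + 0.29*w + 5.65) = 10.7906*w^4 + 13.06*w^3 + 23.2869*w^2 + 21.0125*w + 6.4975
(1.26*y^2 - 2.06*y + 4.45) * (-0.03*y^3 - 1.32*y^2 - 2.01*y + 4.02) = -0.0378*y^5 - 1.6014*y^4 + 0.0531000000000001*y^3 + 3.3318*y^2 - 17.2257*y + 17.889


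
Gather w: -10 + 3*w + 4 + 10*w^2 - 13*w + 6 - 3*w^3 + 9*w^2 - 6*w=-3*w^3 + 19*w^2 - 16*w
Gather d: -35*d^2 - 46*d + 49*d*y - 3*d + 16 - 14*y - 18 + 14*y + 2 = -35*d^2 + d*(49*y - 49)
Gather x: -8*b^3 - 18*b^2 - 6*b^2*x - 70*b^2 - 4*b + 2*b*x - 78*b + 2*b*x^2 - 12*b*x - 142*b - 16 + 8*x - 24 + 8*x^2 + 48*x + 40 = -8*b^3 - 88*b^2 - 224*b + x^2*(2*b + 8) + x*(-6*b^2 - 10*b + 56)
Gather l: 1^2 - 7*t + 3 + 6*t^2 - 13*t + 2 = 6*t^2 - 20*t + 6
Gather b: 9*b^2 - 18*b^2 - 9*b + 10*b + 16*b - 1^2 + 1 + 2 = -9*b^2 + 17*b + 2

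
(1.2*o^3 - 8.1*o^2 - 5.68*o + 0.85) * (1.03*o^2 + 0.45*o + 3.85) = 1.236*o^5 - 7.803*o^4 - 4.8754*o^3 - 32.8655*o^2 - 21.4855*o + 3.2725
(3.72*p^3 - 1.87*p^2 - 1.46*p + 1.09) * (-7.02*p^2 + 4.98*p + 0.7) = -26.1144*p^5 + 31.653*p^4 + 3.5406*p^3 - 16.2316*p^2 + 4.4062*p + 0.763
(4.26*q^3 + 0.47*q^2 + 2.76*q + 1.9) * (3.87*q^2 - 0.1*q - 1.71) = 16.4862*q^5 + 1.3929*q^4 + 3.3496*q^3 + 6.2733*q^2 - 4.9096*q - 3.249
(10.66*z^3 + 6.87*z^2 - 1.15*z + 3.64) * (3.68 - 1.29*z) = -13.7514*z^4 + 30.3665*z^3 + 26.7651*z^2 - 8.9276*z + 13.3952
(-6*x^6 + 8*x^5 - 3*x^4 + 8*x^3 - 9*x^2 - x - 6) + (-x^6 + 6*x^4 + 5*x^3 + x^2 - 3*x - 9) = -7*x^6 + 8*x^5 + 3*x^4 + 13*x^3 - 8*x^2 - 4*x - 15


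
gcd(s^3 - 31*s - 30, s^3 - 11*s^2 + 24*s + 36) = s^2 - 5*s - 6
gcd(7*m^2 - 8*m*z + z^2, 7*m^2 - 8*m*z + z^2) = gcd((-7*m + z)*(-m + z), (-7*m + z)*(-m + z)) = 7*m^2 - 8*m*z + z^2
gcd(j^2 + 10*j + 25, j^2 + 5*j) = j + 5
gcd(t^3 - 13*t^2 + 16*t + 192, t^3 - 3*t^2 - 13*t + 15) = t + 3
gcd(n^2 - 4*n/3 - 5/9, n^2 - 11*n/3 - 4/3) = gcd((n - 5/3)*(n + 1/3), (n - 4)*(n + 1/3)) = n + 1/3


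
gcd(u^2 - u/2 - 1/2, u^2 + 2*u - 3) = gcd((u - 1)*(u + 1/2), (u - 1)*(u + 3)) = u - 1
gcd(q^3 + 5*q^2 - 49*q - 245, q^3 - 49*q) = q^2 - 49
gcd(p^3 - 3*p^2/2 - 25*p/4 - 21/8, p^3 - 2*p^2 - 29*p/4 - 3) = p^2 + 2*p + 3/4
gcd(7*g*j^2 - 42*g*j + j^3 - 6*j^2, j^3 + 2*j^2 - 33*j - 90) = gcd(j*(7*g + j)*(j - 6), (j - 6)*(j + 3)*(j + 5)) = j - 6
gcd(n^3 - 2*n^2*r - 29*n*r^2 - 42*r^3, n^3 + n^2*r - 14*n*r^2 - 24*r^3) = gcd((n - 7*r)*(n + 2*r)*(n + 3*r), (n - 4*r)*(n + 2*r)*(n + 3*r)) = n^2 + 5*n*r + 6*r^2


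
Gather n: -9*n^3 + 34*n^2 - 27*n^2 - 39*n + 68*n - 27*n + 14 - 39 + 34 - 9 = -9*n^3 + 7*n^2 + 2*n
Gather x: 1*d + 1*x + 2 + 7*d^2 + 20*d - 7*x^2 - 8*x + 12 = 7*d^2 + 21*d - 7*x^2 - 7*x + 14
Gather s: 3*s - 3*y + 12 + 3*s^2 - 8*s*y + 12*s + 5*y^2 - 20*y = 3*s^2 + s*(15 - 8*y) + 5*y^2 - 23*y + 12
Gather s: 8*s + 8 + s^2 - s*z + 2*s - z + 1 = s^2 + s*(10 - z) - z + 9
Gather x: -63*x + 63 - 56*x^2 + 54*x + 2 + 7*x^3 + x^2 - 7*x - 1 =7*x^3 - 55*x^2 - 16*x + 64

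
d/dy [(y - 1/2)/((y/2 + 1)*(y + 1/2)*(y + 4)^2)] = 2*(-12*y^3 - 28*y^2 + 27*y + 40)/(4*y^7 + 68*y^6 + 465*y^5 + 1632*y^4 + 3108*y^3 + 3120*y^2 + 1472*y + 256)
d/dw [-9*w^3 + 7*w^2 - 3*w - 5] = -27*w^2 + 14*w - 3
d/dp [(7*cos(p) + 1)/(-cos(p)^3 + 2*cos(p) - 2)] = (-21*cos(p) - 3*cos(2*p) - 7*cos(3*p) + 29)*sin(p)/(2*(cos(p)^3 - 2*cos(p) + 2)^2)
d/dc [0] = 0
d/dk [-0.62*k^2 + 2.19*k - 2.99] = 2.19 - 1.24*k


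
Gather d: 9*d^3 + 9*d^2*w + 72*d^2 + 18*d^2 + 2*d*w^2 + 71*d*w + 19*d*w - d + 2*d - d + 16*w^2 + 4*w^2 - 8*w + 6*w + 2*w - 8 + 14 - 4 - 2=9*d^3 + d^2*(9*w + 90) + d*(2*w^2 + 90*w) + 20*w^2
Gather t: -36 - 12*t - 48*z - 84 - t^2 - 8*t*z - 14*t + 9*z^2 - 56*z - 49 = -t^2 + t*(-8*z - 26) + 9*z^2 - 104*z - 169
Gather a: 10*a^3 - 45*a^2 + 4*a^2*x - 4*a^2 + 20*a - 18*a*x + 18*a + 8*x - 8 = 10*a^3 + a^2*(4*x - 49) + a*(38 - 18*x) + 8*x - 8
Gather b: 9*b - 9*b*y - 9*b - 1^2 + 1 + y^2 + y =-9*b*y + y^2 + y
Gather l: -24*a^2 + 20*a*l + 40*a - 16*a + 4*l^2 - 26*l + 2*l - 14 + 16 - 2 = -24*a^2 + 24*a + 4*l^2 + l*(20*a - 24)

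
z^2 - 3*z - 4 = (z - 4)*(z + 1)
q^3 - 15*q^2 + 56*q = q*(q - 8)*(q - 7)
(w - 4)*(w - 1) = w^2 - 5*w + 4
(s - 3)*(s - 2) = s^2 - 5*s + 6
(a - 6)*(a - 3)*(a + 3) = a^3 - 6*a^2 - 9*a + 54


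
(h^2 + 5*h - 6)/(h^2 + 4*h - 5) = (h + 6)/(h + 5)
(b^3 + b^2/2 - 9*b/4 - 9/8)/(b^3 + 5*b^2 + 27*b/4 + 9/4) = (b - 3/2)/(b + 3)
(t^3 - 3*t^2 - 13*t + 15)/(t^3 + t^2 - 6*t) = (t^2 - 6*t + 5)/(t*(t - 2))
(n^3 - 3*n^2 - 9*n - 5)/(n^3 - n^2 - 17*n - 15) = (n + 1)/(n + 3)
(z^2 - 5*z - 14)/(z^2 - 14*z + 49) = (z + 2)/(z - 7)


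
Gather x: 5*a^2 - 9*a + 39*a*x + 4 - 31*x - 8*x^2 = 5*a^2 - 9*a - 8*x^2 + x*(39*a - 31) + 4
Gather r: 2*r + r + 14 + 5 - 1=3*r + 18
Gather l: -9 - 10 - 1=-20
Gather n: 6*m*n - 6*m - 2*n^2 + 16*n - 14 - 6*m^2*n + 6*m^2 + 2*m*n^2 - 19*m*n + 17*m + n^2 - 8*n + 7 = 6*m^2 + 11*m + n^2*(2*m - 1) + n*(-6*m^2 - 13*m + 8) - 7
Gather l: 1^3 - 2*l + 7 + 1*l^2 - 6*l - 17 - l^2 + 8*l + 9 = 0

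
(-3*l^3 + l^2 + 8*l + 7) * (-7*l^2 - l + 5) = 21*l^5 - 4*l^4 - 72*l^3 - 52*l^2 + 33*l + 35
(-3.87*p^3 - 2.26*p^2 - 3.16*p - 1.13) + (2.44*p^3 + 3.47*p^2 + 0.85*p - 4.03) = -1.43*p^3 + 1.21*p^2 - 2.31*p - 5.16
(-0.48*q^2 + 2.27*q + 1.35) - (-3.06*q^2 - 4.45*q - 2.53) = 2.58*q^2 + 6.72*q + 3.88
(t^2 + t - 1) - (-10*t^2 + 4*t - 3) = 11*t^2 - 3*t + 2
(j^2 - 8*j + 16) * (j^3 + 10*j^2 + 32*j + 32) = j^5 + 2*j^4 - 32*j^3 - 64*j^2 + 256*j + 512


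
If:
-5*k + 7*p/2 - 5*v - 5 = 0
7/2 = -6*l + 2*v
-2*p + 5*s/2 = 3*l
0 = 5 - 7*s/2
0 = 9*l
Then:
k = -3/2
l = 0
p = 25/14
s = 10/7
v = 7/4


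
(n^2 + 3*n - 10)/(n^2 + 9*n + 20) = (n - 2)/(n + 4)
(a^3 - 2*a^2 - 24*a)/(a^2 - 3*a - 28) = a*(a - 6)/(a - 7)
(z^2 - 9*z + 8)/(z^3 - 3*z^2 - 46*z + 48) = 1/(z + 6)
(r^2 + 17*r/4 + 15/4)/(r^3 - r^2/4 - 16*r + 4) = (4*r^2 + 17*r + 15)/(4*r^3 - r^2 - 64*r + 16)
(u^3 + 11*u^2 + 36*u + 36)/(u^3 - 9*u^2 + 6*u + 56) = (u^2 + 9*u + 18)/(u^2 - 11*u + 28)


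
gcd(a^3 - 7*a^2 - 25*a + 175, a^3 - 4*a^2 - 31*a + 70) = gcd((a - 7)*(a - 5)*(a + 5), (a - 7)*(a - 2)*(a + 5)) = a^2 - 2*a - 35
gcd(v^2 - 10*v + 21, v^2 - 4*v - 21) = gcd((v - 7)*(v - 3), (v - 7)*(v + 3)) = v - 7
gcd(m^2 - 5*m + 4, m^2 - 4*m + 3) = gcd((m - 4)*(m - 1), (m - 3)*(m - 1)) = m - 1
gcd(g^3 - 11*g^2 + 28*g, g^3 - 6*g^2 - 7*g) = g^2 - 7*g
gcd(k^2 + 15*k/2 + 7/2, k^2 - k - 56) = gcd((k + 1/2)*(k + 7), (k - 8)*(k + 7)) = k + 7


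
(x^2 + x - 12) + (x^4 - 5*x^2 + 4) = x^4 - 4*x^2 + x - 8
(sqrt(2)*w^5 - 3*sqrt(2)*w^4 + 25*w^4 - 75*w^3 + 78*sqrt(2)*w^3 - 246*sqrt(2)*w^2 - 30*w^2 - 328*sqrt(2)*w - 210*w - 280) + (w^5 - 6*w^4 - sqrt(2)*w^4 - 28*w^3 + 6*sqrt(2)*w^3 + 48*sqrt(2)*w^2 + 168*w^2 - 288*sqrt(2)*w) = w^5 + sqrt(2)*w^5 - 4*sqrt(2)*w^4 + 19*w^4 - 103*w^3 + 84*sqrt(2)*w^3 - 198*sqrt(2)*w^2 + 138*w^2 - 616*sqrt(2)*w - 210*w - 280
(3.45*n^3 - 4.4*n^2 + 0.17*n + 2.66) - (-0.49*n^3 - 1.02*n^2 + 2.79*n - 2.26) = 3.94*n^3 - 3.38*n^2 - 2.62*n + 4.92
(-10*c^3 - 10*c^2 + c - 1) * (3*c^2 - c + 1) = -30*c^5 - 20*c^4 + 3*c^3 - 14*c^2 + 2*c - 1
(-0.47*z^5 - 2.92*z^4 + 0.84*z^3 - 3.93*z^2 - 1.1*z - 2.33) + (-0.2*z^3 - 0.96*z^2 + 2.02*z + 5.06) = -0.47*z^5 - 2.92*z^4 + 0.64*z^3 - 4.89*z^2 + 0.92*z + 2.73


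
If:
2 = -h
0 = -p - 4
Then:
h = -2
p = -4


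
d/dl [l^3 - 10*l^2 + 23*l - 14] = 3*l^2 - 20*l + 23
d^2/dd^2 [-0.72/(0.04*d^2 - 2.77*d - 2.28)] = (-0.002304*d^2 + 0.159552*d + 0.72*(0.08*d - 2.77)*(0.16*d - 5.54) + 0.131328)/(-0.04*d^2 + 2.77*d + 2.28)^3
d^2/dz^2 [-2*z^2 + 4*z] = -4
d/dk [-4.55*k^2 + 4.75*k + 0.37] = 4.75 - 9.1*k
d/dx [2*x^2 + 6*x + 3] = 4*x + 6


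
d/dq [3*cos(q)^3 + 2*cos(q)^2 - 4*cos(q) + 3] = (-9*cos(q)^2 - 4*cos(q) + 4)*sin(q)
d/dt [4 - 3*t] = -3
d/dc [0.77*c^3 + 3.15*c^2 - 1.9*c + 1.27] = 2.31*c^2 + 6.3*c - 1.9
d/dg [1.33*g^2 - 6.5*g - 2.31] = 2.66*g - 6.5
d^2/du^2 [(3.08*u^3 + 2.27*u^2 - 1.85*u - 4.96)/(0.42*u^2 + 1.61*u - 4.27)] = (8.88178419700125e-16*u^5 + 23.292052*u^3 - 107.868012*u^2 + 296.91354*u + 13.836816)/(0.074088*u^6 + 0.852012*u^5 + 1.006362*u^4 - 13.150963*u^3 - 10.231347*u^2 + 88.064907*u - 77.854483)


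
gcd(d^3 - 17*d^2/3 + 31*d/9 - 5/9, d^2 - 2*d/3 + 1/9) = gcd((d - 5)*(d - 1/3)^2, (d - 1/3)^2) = d^2 - 2*d/3 + 1/9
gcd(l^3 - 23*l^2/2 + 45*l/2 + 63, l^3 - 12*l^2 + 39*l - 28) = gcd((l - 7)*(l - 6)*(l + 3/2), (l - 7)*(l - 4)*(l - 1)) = l - 7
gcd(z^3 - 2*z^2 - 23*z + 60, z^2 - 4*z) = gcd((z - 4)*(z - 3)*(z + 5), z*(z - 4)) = z - 4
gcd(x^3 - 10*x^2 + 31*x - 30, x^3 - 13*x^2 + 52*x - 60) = x^2 - 7*x + 10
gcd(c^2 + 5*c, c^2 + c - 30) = 1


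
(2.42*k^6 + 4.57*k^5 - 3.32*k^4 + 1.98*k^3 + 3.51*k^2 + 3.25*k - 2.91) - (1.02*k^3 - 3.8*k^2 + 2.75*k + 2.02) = 2.42*k^6 + 4.57*k^5 - 3.32*k^4 + 0.96*k^3 + 7.31*k^2 + 0.5*k - 4.93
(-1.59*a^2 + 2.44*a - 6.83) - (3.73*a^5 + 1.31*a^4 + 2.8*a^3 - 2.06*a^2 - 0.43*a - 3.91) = -3.73*a^5 - 1.31*a^4 - 2.8*a^3 + 0.47*a^2 + 2.87*a - 2.92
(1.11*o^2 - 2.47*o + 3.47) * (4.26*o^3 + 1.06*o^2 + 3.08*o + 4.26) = 4.7286*o^5 - 9.3456*o^4 + 15.5828*o^3 + 0.7992*o^2 + 0.165400000000002*o + 14.7822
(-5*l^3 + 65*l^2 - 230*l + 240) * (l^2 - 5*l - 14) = -5*l^5 + 90*l^4 - 485*l^3 + 480*l^2 + 2020*l - 3360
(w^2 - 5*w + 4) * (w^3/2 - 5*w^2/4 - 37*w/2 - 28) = w^5/2 - 15*w^4/4 - 41*w^3/4 + 119*w^2/2 + 66*w - 112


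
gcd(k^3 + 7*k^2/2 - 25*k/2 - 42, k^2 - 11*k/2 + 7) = k - 7/2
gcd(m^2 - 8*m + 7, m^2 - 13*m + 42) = m - 7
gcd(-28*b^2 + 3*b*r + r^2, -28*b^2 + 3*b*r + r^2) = -28*b^2 + 3*b*r + r^2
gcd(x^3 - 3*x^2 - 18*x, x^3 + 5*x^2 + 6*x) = x^2 + 3*x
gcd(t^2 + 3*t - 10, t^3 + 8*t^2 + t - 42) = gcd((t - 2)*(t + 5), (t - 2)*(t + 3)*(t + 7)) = t - 2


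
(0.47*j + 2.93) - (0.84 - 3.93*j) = 4.4*j + 2.09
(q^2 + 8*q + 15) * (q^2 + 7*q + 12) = q^4 + 15*q^3 + 83*q^2 + 201*q + 180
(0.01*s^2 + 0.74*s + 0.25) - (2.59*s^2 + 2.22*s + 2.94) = -2.58*s^2 - 1.48*s - 2.69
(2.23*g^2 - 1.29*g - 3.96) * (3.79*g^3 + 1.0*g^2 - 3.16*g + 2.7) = 8.4517*g^5 - 2.6591*g^4 - 23.3452*g^3 + 6.1374*g^2 + 9.0306*g - 10.692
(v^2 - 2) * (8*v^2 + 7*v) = 8*v^4 + 7*v^3 - 16*v^2 - 14*v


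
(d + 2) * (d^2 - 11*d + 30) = d^3 - 9*d^2 + 8*d + 60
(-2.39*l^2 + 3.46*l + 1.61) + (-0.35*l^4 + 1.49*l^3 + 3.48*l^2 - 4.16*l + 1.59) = -0.35*l^4 + 1.49*l^3 + 1.09*l^2 - 0.7*l + 3.2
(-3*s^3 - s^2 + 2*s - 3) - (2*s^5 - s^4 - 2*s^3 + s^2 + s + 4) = -2*s^5 + s^4 - s^3 - 2*s^2 + s - 7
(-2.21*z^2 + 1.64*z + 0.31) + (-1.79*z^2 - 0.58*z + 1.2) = -4.0*z^2 + 1.06*z + 1.51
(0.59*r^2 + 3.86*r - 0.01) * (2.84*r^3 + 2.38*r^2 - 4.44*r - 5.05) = 1.6756*r^5 + 12.3666*r^4 + 6.5388*r^3 - 20.1417*r^2 - 19.4486*r + 0.0505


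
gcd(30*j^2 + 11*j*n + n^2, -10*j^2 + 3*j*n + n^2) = 5*j + n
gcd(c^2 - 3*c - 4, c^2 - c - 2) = c + 1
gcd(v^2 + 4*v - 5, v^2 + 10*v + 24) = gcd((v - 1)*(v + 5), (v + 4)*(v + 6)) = 1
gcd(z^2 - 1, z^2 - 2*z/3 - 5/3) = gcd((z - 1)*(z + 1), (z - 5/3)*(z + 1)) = z + 1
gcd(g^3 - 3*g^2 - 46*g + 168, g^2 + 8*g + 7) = g + 7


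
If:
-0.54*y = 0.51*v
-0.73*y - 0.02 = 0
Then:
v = 0.03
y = -0.03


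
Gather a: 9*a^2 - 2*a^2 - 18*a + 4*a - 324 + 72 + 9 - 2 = 7*a^2 - 14*a - 245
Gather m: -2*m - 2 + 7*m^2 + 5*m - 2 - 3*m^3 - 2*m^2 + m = -3*m^3 + 5*m^2 + 4*m - 4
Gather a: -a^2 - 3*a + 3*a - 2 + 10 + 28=36 - a^2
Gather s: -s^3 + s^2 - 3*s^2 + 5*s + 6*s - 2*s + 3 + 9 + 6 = -s^3 - 2*s^2 + 9*s + 18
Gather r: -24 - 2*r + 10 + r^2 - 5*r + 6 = r^2 - 7*r - 8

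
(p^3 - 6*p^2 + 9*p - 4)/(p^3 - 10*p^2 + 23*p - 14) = (p^2 - 5*p + 4)/(p^2 - 9*p + 14)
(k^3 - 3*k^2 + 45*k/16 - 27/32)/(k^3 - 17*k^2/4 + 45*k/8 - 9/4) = (k - 3/4)/(k - 2)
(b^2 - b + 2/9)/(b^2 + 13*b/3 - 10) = (9*b^2 - 9*b + 2)/(3*(3*b^2 + 13*b - 30))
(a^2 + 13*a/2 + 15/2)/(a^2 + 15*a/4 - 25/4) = 2*(2*a + 3)/(4*a - 5)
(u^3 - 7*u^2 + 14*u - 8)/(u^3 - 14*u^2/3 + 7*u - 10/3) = 3*(u - 4)/(3*u - 5)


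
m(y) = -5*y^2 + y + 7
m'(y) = 1 - 10*y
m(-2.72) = -32.71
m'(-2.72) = 28.20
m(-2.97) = -40.07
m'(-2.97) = 30.70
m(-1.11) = -0.27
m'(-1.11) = 12.10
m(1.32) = -0.39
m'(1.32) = -12.20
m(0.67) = 5.43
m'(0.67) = -5.70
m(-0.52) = 5.13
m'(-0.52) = 6.20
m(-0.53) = 5.07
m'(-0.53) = 6.30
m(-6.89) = -237.25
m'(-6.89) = 69.90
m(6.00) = -167.00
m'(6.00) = -59.00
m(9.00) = -389.00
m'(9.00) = -89.00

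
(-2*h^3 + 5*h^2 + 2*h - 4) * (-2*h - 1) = 4*h^4 - 8*h^3 - 9*h^2 + 6*h + 4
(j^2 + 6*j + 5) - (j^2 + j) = 5*j + 5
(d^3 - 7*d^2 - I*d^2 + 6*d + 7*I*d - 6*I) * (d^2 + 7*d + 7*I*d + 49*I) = d^5 + 6*I*d^4 - 36*d^3 + 42*d^2 - 258*I*d^2 - 301*d + 252*I*d + 294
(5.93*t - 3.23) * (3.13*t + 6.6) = 18.5609*t^2 + 29.0281*t - 21.318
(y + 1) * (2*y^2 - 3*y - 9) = 2*y^3 - y^2 - 12*y - 9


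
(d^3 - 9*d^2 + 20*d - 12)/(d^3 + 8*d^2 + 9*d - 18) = (d^2 - 8*d + 12)/(d^2 + 9*d + 18)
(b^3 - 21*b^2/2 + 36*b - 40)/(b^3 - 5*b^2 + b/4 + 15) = 2*(b - 4)/(2*b + 3)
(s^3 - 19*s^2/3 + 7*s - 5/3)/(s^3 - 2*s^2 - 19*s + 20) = (s - 1/3)/(s + 4)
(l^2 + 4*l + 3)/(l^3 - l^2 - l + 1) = (l + 3)/(l^2 - 2*l + 1)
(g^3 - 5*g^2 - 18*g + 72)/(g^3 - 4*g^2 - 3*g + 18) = (g^2 - 2*g - 24)/(g^2 - g - 6)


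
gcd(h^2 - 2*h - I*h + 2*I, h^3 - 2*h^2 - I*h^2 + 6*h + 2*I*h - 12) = h - 2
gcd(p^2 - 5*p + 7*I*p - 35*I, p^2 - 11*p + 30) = p - 5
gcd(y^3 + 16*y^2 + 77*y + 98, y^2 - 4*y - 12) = y + 2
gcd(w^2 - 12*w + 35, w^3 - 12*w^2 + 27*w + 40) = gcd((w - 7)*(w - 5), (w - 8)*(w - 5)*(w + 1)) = w - 5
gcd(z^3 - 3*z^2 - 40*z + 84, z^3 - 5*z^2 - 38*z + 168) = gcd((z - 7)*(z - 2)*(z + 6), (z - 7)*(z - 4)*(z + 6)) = z^2 - z - 42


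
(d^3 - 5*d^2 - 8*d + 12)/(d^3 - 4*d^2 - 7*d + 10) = (d - 6)/(d - 5)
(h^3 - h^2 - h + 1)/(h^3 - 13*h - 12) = (h^2 - 2*h + 1)/(h^2 - h - 12)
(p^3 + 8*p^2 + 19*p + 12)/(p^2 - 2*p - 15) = (p^2 + 5*p + 4)/(p - 5)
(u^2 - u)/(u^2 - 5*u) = (u - 1)/(u - 5)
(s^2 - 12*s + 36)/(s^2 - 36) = (s - 6)/(s + 6)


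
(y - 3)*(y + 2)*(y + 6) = y^3 + 5*y^2 - 12*y - 36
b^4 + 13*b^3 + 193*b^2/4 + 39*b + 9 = (b + 1/2)^2*(b + 6)^2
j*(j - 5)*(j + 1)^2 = j^4 - 3*j^3 - 9*j^2 - 5*j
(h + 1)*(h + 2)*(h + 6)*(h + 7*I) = h^4 + 9*h^3 + 7*I*h^3 + 20*h^2 + 63*I*h^2 + 12*h + 140*I*h + 84*I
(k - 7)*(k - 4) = k^2 - 11*k + 28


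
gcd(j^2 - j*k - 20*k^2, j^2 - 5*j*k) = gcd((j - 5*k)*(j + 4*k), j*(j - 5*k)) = j - 5*k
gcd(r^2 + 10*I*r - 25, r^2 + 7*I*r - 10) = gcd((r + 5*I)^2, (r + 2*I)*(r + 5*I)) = r + 5*I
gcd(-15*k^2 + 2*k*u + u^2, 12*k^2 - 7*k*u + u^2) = -3*k + u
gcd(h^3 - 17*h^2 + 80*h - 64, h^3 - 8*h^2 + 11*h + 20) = 1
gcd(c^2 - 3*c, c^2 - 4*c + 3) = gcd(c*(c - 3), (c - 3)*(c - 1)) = c - 3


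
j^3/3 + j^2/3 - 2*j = j*(j/3 + 1)*(j - 2)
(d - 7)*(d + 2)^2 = d^3 - 3*d^2 - 24*d - 28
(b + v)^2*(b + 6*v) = b^3 + 8*b^2*v + 13*b*v^2 + 6*v^3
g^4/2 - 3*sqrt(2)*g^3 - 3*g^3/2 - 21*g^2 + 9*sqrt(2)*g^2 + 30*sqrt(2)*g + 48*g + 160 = (g/2 + 1)*(g - 5)*(g - 8*sqrt(2))*(g + 2*sqrt(2))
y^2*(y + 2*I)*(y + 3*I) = y^4 + 5*I*y^3 - 6*y^2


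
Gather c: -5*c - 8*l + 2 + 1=-5*c - 8*l + 3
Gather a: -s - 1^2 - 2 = -s - 3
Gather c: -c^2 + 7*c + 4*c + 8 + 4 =-c^2 + 11*c + 12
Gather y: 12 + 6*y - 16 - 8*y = -2*y - 4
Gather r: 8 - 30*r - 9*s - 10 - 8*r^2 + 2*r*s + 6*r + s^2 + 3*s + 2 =-8*r^2 + r*(2*s - 24) + s^2 - 6*s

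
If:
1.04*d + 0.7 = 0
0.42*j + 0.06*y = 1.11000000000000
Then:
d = -0.67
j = 2.64285714285714 - 0.142857142857143*y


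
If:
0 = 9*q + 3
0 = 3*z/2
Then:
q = -1/3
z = 0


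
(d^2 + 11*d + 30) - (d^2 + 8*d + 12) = 3*d + 18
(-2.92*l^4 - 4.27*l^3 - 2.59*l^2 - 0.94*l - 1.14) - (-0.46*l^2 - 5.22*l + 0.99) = -2.92*l^4 - 4.27*l^3 - 2.13*l^2 + 4.28*l - 2.13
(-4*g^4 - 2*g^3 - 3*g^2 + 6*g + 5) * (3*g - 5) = -12*g^5 + 14*g^4 + g^3 + 33*g^2 - 15*g - 25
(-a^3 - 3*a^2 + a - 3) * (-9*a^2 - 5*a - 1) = 9*a^5 + 32*a^4 + 7*a^3 + 25*a^2 + 14*a + 3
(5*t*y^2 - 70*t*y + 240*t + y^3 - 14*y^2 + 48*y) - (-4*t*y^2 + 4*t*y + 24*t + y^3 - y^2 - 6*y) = 9*t*y^2 - 74*t*y + 216*t - 13*y^2 + 54*y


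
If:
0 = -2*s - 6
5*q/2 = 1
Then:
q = 2/5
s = -3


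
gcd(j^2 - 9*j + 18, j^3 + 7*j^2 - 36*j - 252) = j - 6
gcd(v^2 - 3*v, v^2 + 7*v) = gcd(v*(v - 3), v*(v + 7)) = v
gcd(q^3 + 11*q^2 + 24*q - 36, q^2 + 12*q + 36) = q^2 + 12*q + 36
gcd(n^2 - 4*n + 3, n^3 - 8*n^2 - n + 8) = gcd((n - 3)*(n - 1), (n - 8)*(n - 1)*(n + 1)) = n - 1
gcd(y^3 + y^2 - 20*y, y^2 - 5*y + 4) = y - 4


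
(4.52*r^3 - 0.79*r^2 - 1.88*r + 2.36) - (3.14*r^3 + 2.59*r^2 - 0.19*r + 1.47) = 1.38*r^3 - 3.38*r^2 - 1.69*r + 0.89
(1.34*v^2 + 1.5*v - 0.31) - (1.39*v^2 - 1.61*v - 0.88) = -0.0499999999999998*v^2 + 3.11*v + 0.57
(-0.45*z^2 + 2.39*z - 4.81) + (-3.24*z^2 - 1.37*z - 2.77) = -3.69*z^2 + 1.02*z - 7.58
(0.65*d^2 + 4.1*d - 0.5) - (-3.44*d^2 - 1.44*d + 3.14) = 4.09*d^2 + 5.54*d - 3.64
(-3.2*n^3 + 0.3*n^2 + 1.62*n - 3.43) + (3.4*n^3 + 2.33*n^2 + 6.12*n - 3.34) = 0.2*n^3 + 2.63*n^2 + 7.74*n - 6.77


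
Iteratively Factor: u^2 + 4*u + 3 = (u + 3)*(u + 1)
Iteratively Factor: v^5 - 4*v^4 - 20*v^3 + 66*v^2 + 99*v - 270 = (v - 3)*(v^4 - v^3 - 23*v^2 - 3*v + 90) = (v - 3)*(v + 3)*(v^3 - 4*v^2 - 11*v + 30) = (v - 3)*(v - 2)*(v + 3)*(v^2 - 2*v - 15) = (v - 5)*(v - 3)*(v - 2)*(v + 3)*(v + 3)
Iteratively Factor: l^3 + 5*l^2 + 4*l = (l)*(l^2 + 5*l + 4) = l*(l + 1)*(l + 4)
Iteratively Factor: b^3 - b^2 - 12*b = (b - 4)*(b^2 + 3*b) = (b - 4)*(b + 3)*(b)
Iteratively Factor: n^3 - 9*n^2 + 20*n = (n - 5)*(n^2 - 4*n) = (n - 5)*(n - 4)*(n)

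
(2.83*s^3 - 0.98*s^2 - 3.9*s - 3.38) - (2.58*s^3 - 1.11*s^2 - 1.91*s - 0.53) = 0.25*s^3 + 0.13*s^2 - 1.99*s - 2.85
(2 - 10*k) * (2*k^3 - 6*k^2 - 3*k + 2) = -20*k^4 + 64*k^3 + 18*k^2 - 26*k + 4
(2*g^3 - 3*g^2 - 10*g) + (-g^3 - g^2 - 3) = g^3 - 4*g^2 - 10*g - 3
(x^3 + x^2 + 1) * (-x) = -x^4 - x^3 - x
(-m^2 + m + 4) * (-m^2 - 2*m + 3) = m^4 + m^3 - 9*m^2 - 5*m + 12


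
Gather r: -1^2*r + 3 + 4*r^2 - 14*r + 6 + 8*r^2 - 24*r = 12*r^2 - 39*r + 9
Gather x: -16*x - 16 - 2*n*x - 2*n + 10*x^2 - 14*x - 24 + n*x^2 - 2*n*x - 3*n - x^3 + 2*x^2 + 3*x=-5*n - x^3 + x^2*(n + 12) + x*(-4*n - 27) - 40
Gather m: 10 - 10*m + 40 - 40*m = 50 - 50*m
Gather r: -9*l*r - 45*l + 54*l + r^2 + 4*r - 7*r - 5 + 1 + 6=9*l + r^2 + r*(-9*l - 3) + 2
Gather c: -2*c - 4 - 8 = -2*c - 12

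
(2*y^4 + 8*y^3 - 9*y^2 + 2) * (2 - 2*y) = -4*y^5 - 12*y^4 + 34*y^3 - 18*y^2 - 4*y + 4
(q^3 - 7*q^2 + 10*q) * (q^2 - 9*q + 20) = q^5 - 16*q^4 + 93*q^3 - 230*q^2 + 200*q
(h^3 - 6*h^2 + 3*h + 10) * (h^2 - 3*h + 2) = h^5 - 9*h^4 + 23*h^3 - 11*h^2 - 24*h + 20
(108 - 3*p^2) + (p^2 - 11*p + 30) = -2*p^2 - 11*p + 138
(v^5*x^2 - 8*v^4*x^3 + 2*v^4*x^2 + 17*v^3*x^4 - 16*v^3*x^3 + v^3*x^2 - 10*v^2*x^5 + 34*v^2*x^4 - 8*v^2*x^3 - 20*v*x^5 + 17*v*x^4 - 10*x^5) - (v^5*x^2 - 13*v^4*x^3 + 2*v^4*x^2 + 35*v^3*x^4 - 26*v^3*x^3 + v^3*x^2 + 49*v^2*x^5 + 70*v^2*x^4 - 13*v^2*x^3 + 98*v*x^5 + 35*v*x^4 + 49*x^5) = 5*v^4*x^3 - 18*v^3*x^4 + 10*v^3*x^3 - 59*v^2*x^5 - 36*v^2*x^4 + 5*v^2*x^3 - 118*v*x^5 - 18*v*x^4 - 59*x^5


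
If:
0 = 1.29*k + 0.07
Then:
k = -0.05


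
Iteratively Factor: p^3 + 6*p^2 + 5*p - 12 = (p - 1)*(p^2 + 7*p + 12) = (p - 1)*(p + 4)*(p + 3)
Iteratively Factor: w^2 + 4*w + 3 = (w + 3)*(w + 1)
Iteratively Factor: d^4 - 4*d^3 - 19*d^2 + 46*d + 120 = (d - 5)*(d^3 + d^2 - 14*d - 24) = (d - 5)*(d - 4)*(d^2 + 5*d + 6) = (d - 5)*(d - 4)*(d + 3)*(d + 2)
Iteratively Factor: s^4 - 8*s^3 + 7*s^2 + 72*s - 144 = (s - 4)*(s^3 - 4*s^2 - 9*s + 36) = (s - 4)^2*(s^2 - 9) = (s - 4)^2*(s - 3)*(s + 3)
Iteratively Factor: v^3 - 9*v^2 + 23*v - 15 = (v - 5)*(v^2 - 4*v + 3) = (v - 5)*(v - 1)*(v - 3)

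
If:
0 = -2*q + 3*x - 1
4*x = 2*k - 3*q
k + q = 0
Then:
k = 4/23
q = -4/23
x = 5/23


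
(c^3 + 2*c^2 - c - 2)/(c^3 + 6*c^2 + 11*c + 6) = (c - 1)/(c + 3)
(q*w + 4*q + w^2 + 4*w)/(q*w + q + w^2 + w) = (w + 4)/(w + 1)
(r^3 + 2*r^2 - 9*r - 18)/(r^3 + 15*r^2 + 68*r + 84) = (r^2 - 9)/(r^2 + 13*r + 42)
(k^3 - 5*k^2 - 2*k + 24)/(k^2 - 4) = (k^2 - 7*k + 12)/(k - 2)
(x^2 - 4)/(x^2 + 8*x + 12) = (x - 2)/(x + 6)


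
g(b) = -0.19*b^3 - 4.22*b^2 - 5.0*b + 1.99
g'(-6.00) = 25.12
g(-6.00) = -78.89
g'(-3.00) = 15.19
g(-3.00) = -15.86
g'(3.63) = -43.15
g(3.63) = -80.85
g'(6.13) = -78.16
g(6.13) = -231.00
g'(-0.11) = -4.08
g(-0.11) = 2.49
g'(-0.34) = -2.20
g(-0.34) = 3.21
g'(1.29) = -16.84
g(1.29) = -11.89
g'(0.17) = -6.45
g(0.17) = 1.02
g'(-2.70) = 13.63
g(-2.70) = -11.53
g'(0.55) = -9.81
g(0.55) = -2.07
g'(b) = -0.57*b^2 - 8.44*b - 5.0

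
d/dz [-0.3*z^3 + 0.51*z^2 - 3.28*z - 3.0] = -0.9*z^2 + 1.02*z - 3.28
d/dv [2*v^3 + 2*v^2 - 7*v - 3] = 6*v^2 + 4*v - 7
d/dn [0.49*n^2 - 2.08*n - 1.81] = 0.98*n - 2.08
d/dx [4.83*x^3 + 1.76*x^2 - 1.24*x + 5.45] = 14.49*x^2 + 3.52*x - 1.24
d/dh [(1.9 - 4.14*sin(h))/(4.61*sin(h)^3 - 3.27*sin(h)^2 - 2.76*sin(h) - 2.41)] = (38.1708*sin(h)^3 - 39.8148*sin(h)^2 + 12.426*sin(h) + 15.2214)*cos(h)/(21.2521*sin(h)^6 - 30.1494*sin(h)^5 - 14.7543*sin(h)^4 - 4.1698*sin(h)^3 + 23.379*sin(h)^2 + 13.3032*sin(h) + 5.8081)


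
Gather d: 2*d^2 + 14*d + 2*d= 2*d^2 + 16*d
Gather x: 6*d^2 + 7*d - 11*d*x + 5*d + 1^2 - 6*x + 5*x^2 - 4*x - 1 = 6*d^2 + 12*d + 5*x^2 + x*(-11*d - 10)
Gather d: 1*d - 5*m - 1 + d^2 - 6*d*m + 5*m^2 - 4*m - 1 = d^2 + d*(1 - 6*m) + 5*m^2 - 9*m - 2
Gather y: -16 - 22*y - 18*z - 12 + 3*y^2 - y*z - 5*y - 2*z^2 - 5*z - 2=3*y^2 + y*(-z - 27) - 2*z^2 - 23*z - 30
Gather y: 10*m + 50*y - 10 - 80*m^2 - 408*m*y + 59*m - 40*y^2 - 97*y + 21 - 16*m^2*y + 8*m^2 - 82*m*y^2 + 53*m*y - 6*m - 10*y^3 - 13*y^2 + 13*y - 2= -72*m^2 + 63*m - 10*y^3 + y^2*(-82*m - 53) + y*(-16*m^2 - 355*m - 34) + 9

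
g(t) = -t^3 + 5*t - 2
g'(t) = 5 - 3*t^2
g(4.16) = -53.19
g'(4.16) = -46.92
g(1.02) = 2.04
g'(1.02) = 1.88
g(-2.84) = 6.71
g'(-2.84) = -19.20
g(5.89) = -176.89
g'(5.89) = -99.08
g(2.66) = -7.52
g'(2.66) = -16.23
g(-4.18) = 50.13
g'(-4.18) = -47.42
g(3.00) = -14.00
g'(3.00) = -22.00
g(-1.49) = -6.14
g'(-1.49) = -1.66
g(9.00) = -686.00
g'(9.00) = -238.00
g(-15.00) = 3298.00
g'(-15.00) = -670.00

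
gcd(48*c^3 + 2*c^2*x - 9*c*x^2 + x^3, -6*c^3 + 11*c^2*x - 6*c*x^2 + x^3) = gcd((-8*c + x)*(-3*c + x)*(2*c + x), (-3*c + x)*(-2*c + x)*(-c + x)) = -3*c + x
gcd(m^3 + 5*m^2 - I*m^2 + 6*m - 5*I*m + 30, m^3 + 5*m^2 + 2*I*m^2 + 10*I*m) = m^2 + m*(5 + 2*I) + 10*I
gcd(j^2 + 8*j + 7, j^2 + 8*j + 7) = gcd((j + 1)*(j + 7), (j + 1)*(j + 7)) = j^2 + 8*j + 7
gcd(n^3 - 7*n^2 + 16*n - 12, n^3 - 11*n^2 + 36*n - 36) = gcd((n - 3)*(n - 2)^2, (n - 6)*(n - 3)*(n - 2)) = n^2 - 5*n + 6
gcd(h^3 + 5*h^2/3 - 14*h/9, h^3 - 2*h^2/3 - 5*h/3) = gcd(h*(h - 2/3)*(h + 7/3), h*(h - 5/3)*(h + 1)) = h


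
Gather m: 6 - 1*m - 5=1 - m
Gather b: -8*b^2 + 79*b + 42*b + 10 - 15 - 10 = -8*b^2 + 121*b - 15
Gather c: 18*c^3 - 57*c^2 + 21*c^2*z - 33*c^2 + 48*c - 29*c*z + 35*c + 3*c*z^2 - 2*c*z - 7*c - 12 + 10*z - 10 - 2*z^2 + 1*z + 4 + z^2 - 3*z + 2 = 18*c^3 + c^2*(21*z - 90) + c*(3*z^2 - 31*z + 76) - z^2 + 8*z - 16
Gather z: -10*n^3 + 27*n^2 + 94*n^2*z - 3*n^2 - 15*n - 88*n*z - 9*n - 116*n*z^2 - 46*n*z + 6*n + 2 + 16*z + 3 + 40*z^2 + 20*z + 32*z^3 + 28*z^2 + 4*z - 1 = -10*n^3 + 24*n^2 - 18*n + 32*z^3 + z^2*(68 - 116*n) + z*(94*n^2 - 134*n + 40) + 4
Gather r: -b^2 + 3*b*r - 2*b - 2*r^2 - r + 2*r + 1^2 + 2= -b^2 - 2*b - 2*r^2 + r*(3*b + 1) + 3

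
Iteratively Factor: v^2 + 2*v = (v)*(v + 2)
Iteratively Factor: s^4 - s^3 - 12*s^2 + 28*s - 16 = (s - 2)*(s^3 + s^2 - 10*s + 8) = (s - 2)^2*(s^2 + 3*s - 4) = (s - 2)^2*(s - 1)*(s + 4)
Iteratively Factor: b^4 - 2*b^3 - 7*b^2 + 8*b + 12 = (b + 1)*(b^3 - 3*b^2 - 4*b + 12) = (b + 1)*(b + 2)*(b^2 - 5*b + 6) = (b - 3)*(b + 1)*(b + 2)*(b - 2)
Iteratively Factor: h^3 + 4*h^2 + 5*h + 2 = (h + 1)*(h^2 + 3*h + 2) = (h + 1)^2*(h + 2)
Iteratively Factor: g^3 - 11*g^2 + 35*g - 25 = (g - 1)*(g^2 - 10*g + 25) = (g - 5)*(g - 1)*(g - 5)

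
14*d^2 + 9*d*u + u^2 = (2*d + u)*(7*d + u)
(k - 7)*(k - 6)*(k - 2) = k^3 - 15*k^2 + 68*k - 84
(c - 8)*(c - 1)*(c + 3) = c^3 - 6*c^2 - 19*c + 24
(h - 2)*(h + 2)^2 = h^3 + 2*h^2 - 4*h - 8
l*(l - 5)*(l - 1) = l^3 - 6*l^2 + 5*l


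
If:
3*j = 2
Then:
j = 2/3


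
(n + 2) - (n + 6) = -4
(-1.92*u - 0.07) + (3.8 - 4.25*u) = 3.73 - 6.17*u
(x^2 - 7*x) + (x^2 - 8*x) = 2*x^2 - 15*x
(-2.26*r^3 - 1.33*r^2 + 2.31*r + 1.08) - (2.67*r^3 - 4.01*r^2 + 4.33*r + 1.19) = -4.93*r^3 + 2.68*r^2 - 2.02*r - 0.11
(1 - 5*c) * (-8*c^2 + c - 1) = 40*c^3 - 13*c^2 + 6*c - 1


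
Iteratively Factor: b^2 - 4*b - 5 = (b - 5)*(b + 1)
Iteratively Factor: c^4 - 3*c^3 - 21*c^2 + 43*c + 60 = (c + 1)*(c^3 - 4*c^2 - 17*c + 60) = (c - 3)*(c + 1)*(c^2 - c - 20) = (c - 3)*(c + 1)*(c + 4)*(c - 5)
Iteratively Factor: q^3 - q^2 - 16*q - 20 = (q - 5)*(q^2 + 4*q + 4) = (q - 5)*(q + 2)*(q + 2)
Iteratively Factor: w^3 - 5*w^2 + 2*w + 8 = (w + 1)*(w^2 - 6*w + 8) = (w - 2)*(w + 1)*(w - 4)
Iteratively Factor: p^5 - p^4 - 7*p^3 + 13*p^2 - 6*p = (p - 1)*(p^4 - 7*p^2 + 6*p) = (p - 2)*(p - 1)*(p^3 + 2*p^2 - 3*p) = (p - 2)*(p - 1)^2*(p^2 + 3*p) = p*(p - 2)*(p - 1)^2*(p + 3)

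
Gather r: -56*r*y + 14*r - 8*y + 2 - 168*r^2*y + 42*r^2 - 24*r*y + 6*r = r^2*(42 - 168*y) + r*(20 - 80*y) - 8*y + 2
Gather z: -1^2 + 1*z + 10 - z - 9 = 0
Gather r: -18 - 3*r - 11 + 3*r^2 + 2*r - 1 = 3*r^2 - r - 30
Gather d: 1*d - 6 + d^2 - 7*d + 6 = d^2 - 6*d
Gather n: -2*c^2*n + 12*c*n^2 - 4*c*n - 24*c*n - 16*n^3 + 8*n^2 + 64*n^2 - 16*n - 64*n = -16*n^3 + n^2*(12*c + 72) + n*(-2*c^2 - 28*c - 80)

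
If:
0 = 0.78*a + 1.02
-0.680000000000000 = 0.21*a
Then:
No Solution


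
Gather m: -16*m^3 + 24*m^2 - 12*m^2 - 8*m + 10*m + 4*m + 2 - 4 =-16*m^3 + 12*m^2 + 6*m - 2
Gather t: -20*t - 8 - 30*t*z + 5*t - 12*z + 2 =t*(-30*z - 15) - 12*z - 6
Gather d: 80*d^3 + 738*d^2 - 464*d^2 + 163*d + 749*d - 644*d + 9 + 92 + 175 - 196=80*d^3 + 274*d^2 + 268*d + 80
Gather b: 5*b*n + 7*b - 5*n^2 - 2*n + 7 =b*(5*n + 7) - 5*n^2 - 2*n + 7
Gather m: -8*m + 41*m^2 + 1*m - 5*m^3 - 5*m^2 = -5*m^3 + 36*m^2 - 7*m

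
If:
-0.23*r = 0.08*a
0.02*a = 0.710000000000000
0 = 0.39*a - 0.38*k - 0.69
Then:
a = 35.50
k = 34.62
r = -12.35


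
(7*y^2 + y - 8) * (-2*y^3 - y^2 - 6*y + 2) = -14*y^5 - 9*y^4 - 27*y^3 + 16*y^2 + 50*y - 16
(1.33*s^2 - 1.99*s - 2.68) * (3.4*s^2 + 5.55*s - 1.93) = 4.522*s^4 + 0.6155*s^3 - 22.7234*s^2 - 11.0333*s + 5.1724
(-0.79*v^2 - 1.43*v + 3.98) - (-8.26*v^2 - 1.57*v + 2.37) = 7.47*v^2 + 0.14*v + 1.61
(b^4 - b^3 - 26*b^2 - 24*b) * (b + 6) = b^5 + 5*b^4 - 32*b^3 - 180*b^2 - 144*b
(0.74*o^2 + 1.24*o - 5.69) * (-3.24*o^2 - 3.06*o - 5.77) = -2.3976*o^4 - 6.282*o^3 + 10.3714*o^2 + 10.2566*o + 32.8313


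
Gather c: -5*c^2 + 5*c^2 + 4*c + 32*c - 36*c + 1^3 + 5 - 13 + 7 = 0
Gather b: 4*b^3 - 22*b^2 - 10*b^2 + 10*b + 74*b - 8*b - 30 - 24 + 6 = 4*b^3 - 32*b^2 + 76*b - 48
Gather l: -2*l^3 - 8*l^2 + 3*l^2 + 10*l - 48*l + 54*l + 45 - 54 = -2*l^3 - 5*l^2 + 16*l - 9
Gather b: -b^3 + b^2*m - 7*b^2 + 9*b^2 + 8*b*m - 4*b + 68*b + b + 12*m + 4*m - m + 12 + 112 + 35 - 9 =-b^3 + b^2*(m + 2) + b*(8*m + 65) + 15*m + 150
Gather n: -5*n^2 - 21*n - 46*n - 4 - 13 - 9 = -5*n^2 - 67*n - 26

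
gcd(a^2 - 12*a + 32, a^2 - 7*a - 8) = a - 8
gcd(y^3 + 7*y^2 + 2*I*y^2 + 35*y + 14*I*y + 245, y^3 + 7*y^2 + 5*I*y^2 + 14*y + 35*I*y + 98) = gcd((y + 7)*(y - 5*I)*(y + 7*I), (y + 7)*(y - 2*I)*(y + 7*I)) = y^2 + y*(7 + 7*I) + 49*I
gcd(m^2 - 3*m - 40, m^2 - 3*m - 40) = m^2 - 3*m - 40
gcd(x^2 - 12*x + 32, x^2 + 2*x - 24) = x - 4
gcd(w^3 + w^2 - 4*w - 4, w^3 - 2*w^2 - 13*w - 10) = w^2 + 3*w + 2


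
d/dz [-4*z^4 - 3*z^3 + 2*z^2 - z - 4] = -16*z^3 - 9*z^2 + 4*z - 1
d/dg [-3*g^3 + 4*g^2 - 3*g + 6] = -9*g^2 + 8*g - 3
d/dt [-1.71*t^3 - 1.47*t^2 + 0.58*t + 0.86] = -5.13*t^2 - 2.94*t + 0.58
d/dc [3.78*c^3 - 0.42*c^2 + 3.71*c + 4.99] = 11.34*c^2 - 0.84*c + 3.71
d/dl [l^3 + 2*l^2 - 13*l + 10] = 3*l^2 + 4*l - 13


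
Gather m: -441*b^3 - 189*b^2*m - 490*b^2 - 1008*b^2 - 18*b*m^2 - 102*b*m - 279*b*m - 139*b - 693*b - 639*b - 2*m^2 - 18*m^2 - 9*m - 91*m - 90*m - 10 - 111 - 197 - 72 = -441*b^3 - 1498*b^2 - 1471*b + m^2*(-18*b - 20) + m*(-189*b^2 - 381*b - 190) - 390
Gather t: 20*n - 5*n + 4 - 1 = 15*n + 3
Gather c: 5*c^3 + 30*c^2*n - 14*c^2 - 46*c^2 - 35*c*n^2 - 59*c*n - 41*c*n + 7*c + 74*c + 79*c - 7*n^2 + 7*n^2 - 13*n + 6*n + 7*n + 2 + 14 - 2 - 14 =5*c^3 + c^2*(30*n - 60) + c*(-35*n^2 - 100*n + 160)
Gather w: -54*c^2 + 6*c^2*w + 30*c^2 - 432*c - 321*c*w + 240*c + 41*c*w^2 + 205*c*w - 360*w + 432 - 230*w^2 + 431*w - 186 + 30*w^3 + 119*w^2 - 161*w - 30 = -24*c^2 - 192*c + 30*w^3 + w^2*(41*c - 111) + w*(6*c^2 - 116*c - 90) + 216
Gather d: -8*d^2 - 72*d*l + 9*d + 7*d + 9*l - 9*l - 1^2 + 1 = -8*d^2 + d*(16 - 72*l)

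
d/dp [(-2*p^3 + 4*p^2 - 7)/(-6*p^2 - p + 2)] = (12*p^4 + 4*p^3 - 16*p^2 - 68*p - 7)/(36*p^4 + 12*p^3 - 23*p^2 - 4*p + 4)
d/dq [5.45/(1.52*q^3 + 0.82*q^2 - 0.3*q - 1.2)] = (-24.852*q^2 - 8.938*q + 1.635)/(1.52*q^3 + 0.82*q^2 - 0.3*q - 1.2)^2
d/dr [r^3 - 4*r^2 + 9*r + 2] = 3*r^2 - 8*r + 9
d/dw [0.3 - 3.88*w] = -3.88000000000000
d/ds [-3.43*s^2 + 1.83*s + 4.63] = 1.83 - 6.86*s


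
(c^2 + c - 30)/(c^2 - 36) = (c - 5)/(c - 6)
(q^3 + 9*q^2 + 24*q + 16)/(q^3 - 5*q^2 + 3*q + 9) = (q^2 + 8*q + 16)/(q^2 - 6*q + 9)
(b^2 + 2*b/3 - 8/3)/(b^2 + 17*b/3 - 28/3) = (b + 2)/(b + 7)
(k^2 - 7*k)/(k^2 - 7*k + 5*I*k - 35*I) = k/(k + 5*I)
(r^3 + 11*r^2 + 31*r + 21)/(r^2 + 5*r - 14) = (r^2 + 4*r + 3)/(r - 2)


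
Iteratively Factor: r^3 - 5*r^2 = (r)*(r^2 - 5*r) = r*(r - 5)*(r)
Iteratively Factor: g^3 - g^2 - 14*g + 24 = (g + 4)*(g^2 - 5*g + 6) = (g - 3)*(g + 4)*(g - 2)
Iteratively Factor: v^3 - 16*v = (v - 4)*(v^2 + 4*v) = v*(v - 4)*(v + 4)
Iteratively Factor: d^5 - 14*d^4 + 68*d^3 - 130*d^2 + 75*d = (d - 5)*(d^4 - 9*d^3 + 23*d^2 - 15*d) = (d - 5)*(d - 1)*(d^3 - 8*d^2 + 15*d) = (d - 5)^2*(d - 1)*(d^2 - 3*d) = d*(d - 5)^2*(d - 1)*(d - 3)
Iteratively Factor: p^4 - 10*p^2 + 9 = (p + 1)*(p^3 - p^2 - 9*p + 9) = (p - 3)*(p + 1)*(p^2 + 2*p - 3) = (p - 3)*(p + 1)*(p + 3)*(p - 1)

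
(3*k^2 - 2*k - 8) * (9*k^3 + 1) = 27*k^5 - 18*k^4 - 72*k^3 + 3*k^2 - 2*k - 8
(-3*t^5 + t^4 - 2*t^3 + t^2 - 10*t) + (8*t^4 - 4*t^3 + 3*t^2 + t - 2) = -3*t^5 + 9*t^4 - 6*t^3 + 4*t^2 - 9*t - 2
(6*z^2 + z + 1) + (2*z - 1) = 6*z^2 + 3*z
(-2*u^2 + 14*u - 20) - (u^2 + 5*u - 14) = -3*u^2 + 9*u - 6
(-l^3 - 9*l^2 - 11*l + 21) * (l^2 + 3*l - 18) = -l^5 - 12*l^4 - 20*l^3 + 150*l^2 + 261*l - 378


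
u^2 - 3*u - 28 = (u - 7)*(u + 4)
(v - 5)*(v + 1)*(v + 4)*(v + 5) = v^4 + 5*v^3 - 21*v^2 - 125*v - 100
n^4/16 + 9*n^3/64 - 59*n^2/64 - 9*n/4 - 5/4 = (n/4 + 1/4)*(n/4 + 1)*(n - 4)*(n + 5/4)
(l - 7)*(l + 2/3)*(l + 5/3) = l^3 - 14*l^2/3 - 137*l/9 - 70/9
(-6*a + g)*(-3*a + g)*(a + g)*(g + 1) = 18*a^3*g + 18*a^3 + 9*a^2*g^2 + 9*a^2*g - 8*a*g^3 - 8*a*g^2 + g^4 + g^3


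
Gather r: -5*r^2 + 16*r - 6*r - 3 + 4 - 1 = -5*r^2 + 10*r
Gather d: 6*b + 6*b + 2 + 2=12*b + 4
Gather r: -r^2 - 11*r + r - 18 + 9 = -r^2 - 10*r - 9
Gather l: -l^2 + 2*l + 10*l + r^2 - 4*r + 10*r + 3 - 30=-l^2 + 12*l + r^2 + 6*r - 27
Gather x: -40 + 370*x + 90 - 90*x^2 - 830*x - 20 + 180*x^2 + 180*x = 90*x^2 - 280*x + 30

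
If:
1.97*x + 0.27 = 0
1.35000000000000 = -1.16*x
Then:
No Solution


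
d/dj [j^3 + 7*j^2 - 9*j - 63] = 3*j^2 + 14*j - 9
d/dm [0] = 0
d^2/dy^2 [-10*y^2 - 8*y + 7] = -20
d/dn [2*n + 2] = 2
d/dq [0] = 0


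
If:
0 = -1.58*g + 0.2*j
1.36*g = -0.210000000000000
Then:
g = -0.15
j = -1.22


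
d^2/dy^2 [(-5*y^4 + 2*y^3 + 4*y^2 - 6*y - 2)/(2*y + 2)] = (-15*y^4 - 38*y^3 - 24*y^2 + 6*y + 8)/(y^3 + 3*y^2 + 3*y + 1)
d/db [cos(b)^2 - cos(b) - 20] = sin(b) - sin(2*b)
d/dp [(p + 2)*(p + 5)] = 2*p + 7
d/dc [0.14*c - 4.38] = 0.140000000000000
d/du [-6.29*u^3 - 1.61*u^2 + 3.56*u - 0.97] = -18.87*u^2 - 3.22*u + 3.56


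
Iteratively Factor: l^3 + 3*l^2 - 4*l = (l - 1)*(l^2 + 4*l) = l*(l - 1)*(l + 4)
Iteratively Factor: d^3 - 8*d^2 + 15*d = (d - 5)*(d^2 - 3*d) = (d - 5)*(d - 3)*(d)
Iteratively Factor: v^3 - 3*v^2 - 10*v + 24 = (v + 3)*(v^2 - 6*v + 8) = (v - 4)*(v + 3)*(v - 2)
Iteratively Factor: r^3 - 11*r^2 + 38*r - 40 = (r - 2)*(r^2 - 9*r + 20) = (r - 5)*(r - 2)*(r - 4)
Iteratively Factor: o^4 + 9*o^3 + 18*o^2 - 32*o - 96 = (o + 3)*(o^3 + 6*o^2 - 32) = (o - 2)*(o + 3)*(o^2 + 8*o + 16) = (o - 2)*(o + 3)*(o + 4)*(o + 4)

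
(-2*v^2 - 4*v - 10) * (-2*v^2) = 4*v^4 + 8*v^3 + 20*v^2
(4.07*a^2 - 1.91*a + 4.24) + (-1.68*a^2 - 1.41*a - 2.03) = 2.39*a^2 - 3.32*a + 2.21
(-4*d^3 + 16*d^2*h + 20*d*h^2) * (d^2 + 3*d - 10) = -4*d^5 + 16*d^4*h - 12*d^4 + 20*d^3*h^2 + 48*d^3*h + 40*d^3 + 60*d^2*h^2 - 160*d^2*h - 200*d*h^2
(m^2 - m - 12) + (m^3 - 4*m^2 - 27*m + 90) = m^3 - 3*m^2 - 28*m + 78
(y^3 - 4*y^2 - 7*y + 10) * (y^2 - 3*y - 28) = y^5 - 7*y^4 - 23*y^3 + 143*y^2 + 166*y - 280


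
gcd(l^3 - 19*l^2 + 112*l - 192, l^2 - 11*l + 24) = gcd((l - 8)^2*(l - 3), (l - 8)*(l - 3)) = l^2 - 11*l + 24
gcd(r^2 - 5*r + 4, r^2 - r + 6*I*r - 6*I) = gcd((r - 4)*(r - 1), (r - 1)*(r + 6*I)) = r - 1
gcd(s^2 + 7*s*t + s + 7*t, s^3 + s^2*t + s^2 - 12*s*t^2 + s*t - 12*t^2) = s + 1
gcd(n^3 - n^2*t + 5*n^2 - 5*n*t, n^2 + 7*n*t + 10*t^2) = 1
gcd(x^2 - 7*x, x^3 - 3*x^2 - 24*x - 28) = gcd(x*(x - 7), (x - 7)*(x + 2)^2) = x - 7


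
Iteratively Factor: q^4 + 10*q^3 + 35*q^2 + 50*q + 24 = (q + 1)*(q^3 + 9*q^2 + 26*q + 24) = (q + 1)*(q + 2)*(q^2 + 7*q + 12) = (q + 1)*(q + 2)*(q + 4)*(q + 3)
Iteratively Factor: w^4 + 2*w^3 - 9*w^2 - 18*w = (w + 2)*(w^3 - 9*w) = (w - 3)*(w + 2)*(w^2 + 3*w) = w*(w - 3)*(w + 2)*(w + 3)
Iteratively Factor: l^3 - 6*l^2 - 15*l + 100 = (l - 5)*(l^2 - l - 20) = (l - 5)*(l + 4)*(l - 5)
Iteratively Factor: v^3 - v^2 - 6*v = (v)*(v^2 - v - 6) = v*(v - 3)*(v + 2)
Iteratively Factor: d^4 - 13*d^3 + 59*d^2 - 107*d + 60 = (d - 3)*(d^3 - 10*d^2 + 29*d - 20) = (d - 3)*(d - 1)*(d^2 - 9*d + 20) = (d - 4)*(d - 3)*(d - 1)*(d - 5)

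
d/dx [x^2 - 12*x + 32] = 2*x - 12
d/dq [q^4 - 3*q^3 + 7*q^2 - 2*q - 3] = 4*q^3 - 9*q^2 + 14*q - 2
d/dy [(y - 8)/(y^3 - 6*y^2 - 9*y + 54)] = (y^3 - 6*y^2 - 9*y + 3*(y - 8)*(-y^2 + 4*y + 3) + 54)/(y^3 - 6*y^2 - 9*y + 54)^2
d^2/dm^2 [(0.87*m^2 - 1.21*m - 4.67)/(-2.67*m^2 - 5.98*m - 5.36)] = (45.033822*m^3 + 274.456242*m^2 + 343.48482*m + 72.778248)/(19.034163*m^6 + 127.892466*m^5 + 401.073516*m^4 + 727.333048*m^3 + 805.151328*m^2 + 515.409024*m + 153.990656)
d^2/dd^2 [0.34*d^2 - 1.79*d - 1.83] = 0.680000000000000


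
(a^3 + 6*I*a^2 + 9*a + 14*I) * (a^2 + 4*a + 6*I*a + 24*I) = a^5 + 4*a^4 + 12*I*a^4 - 27*a^3 + 48*I*a^3 - 108*a^2 + 68*I*a^2 - 84*a + 272*I*a - 336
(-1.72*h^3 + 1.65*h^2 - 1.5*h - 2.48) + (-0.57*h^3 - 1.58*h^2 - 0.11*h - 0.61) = -2.29*h^3 + 0.0699999999999998*h^2 - 1.61*h - 3.09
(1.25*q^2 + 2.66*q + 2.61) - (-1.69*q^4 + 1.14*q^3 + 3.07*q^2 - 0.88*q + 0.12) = 1.69*q^4 - 1.14*q^3 - 1.82*q^2 + 3.54*q + 2.49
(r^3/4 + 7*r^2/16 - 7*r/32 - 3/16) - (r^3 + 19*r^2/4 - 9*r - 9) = -3*r^3/4 - 69*r^2/16 + 281*r/32 + 141/16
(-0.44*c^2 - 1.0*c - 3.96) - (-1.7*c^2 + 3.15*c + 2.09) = 1.26*c^2 - 4.15*c - 6.05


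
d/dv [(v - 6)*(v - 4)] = 2*v - 10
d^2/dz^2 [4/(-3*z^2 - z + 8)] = 8*(9*z^2 + 3*z - (6*z + 1)^2 - 24)/(3*z^2 + z - 8)^3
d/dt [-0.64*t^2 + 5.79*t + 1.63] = 5.79 - 1.28*t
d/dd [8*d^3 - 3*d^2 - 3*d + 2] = 24*d^2 - 6*d - 3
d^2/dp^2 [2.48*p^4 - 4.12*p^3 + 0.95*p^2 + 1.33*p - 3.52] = 29.76*p^2 - 24.72*p + 1.9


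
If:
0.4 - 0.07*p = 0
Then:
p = 5.71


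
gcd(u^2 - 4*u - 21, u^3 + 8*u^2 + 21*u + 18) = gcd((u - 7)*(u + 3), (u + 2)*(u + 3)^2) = u + 3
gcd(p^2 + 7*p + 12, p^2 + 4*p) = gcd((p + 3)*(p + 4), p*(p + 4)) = p + 4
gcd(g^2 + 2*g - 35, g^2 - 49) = g + 7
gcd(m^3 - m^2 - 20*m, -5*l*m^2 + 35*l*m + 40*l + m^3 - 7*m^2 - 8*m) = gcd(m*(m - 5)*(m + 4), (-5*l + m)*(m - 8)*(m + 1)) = 1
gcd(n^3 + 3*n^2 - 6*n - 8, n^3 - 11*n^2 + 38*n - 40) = n - 2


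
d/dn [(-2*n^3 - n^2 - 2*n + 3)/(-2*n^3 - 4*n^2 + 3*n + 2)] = (6*n^4 - 20*n^3 - 5*n^2 + 20*n - 13)/(4*n^6 + 16*n^5 + 4*n^4 - 32*n^3 - 7*n^2 + 12*n + 4)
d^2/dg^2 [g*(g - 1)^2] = 6*g - 4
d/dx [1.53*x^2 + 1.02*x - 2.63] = 3.06*x + 1.02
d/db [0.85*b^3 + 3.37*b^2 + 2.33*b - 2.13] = 2.55*b^2 + 6.74*b + 2.33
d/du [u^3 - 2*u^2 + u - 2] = 3*u^2 - 4*u + 1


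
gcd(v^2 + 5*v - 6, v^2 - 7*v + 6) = v - 1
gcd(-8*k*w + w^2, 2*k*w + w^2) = w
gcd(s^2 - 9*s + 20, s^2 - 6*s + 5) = s - 5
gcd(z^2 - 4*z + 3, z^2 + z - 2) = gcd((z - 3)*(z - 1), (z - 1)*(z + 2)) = z - 1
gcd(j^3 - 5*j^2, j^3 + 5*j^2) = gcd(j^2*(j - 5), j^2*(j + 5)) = j^2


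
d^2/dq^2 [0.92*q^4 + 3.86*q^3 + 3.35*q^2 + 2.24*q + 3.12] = 11.04*q^2 + 23.16*q + 6.7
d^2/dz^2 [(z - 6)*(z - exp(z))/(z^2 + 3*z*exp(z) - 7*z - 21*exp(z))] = (2*(z - 6)*(z - exp(z))*(3*z*exp(z) + 2*z - 18*exp(z) - 7)^2 + ((6 - z)*exp(z) - 2*exp(z) + 2)*(z^2 + 3*z*exp(z) - 7*z - 21*exp(z))^2 + (-2*(1 - exp(z))*(z - 6)*(3*z*exp(z) + 2*z - 18*exp(z) - 7) - (z - 6)*(z - exp(z))*(3*z*exp(z) - 15*exp(z) + 2) - 2*(z - exp(z))*(3*z*exp(z) + 2*z - 18*exp(z) - 7))*(z^2 + 3*z*exp(z) - 7*z - 21*exp(z)))/(z^2 + 3*z*exp(z) - 7*z - 21*exp(z))^3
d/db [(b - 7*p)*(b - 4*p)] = 2*b - 11*p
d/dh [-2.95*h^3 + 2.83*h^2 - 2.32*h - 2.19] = -8.85*h^2 + 5.66*h - 2.32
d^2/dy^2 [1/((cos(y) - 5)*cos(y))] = (-(1 - cos(2*y))^2 - 75*cos(y)/4 - 27*cos(2*y)/2 + 15*cos(3*y)/4 + 81/2)/((cos(y) - 5)^3*cos(y)^3)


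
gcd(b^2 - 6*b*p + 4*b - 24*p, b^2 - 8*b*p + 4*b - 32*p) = b + 4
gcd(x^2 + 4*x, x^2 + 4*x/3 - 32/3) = x + 4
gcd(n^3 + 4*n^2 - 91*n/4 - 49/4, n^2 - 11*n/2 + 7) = n - 7/2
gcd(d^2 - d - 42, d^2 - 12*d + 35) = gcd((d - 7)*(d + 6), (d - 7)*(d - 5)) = d - 7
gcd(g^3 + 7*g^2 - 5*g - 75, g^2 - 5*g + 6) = g - 3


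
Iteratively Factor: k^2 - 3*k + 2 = (k - 1)*(k - 2)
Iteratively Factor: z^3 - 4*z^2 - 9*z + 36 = (z + 3)*(z^2 - 7*z + 12) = (z - 4)*(z + 3)*(z - 3)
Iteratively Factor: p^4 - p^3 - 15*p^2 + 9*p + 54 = (p - 3)*(p^3 + 2*p^2 - 9*p - 18) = (p - 3)*(p + 2)*(p^2 - 9) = (p - 3)^2*(p + 2)*(p + 3)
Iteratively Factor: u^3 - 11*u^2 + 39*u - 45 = (u - 3)*(u^2 - 8*u + 15) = (u - 5)*(u - 3)*(u - 3)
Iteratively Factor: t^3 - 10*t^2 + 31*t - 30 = (t - 2)*(t^2 - 8*t + 15) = (t - 5)*(t - 2)*(t - 3)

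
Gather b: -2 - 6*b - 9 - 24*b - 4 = -30*b - 15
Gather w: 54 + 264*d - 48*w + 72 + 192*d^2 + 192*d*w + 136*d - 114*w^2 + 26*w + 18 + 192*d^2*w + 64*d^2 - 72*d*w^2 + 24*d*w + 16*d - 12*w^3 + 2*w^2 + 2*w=256*d^2 + 416*d - 12*w^3 + w^2*(-72*d - 112) + w*(192*d^2 + 216*d - 20) + 144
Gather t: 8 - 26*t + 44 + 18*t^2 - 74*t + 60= 18*t^2 - 100*t + 112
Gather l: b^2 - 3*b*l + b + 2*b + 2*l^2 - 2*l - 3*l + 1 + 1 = b^2 + 3*b + 2*l^2 + l*(-3*b - 5) + 2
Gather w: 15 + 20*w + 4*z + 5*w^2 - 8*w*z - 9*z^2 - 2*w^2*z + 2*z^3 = w^2*(5 - 2*z) + w*(20 - 8*z) + 2*z^3 - 9*z^2 + 4*z + 15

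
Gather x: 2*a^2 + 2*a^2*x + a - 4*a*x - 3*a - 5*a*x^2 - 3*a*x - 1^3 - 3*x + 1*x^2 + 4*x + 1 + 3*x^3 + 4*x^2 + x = 2*a^2 - 2*a + 3*x^3 + x^2*(5 - 5*a) + x*(2*a^2 - 7*a + 2)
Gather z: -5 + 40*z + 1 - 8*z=32*z - 4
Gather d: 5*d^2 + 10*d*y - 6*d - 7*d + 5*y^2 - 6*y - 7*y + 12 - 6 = 5*d^2 + d*(10*y - 13) + 5*y^2 - 13*y + 6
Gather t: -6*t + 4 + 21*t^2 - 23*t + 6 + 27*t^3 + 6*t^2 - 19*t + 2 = 27*t^3 + 27*t^2 - 48*t + 12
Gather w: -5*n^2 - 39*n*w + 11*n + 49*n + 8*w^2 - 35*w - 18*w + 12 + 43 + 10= -5*n^2 + 60*n + 8*w^2 + w*(-39*n - 53) + 65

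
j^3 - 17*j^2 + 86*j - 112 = (j - 8)*(j - 7)*(j - 2)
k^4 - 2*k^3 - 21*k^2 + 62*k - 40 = (k - 4)*(k - 2)*(k - 1)*(k + 5)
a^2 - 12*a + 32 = (a - 8)*(a - 4)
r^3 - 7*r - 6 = (r - 3)*(r + 1)*(r + 2)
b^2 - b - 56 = (b - 8)*(b + 7)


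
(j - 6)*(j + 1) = j^2 - 5*j - 6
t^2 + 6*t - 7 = (t - 1)*(t + 7)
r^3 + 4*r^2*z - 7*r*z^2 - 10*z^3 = (r - 2*z)*(r + z)*(r + 5*z)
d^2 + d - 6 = (d - 2)*(d + 3)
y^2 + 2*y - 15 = (y - 3)*(y + 5)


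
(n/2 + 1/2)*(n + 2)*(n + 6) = n^3/2 + 9*n^2/2 + 10*n + 6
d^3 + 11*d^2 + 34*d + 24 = (d + 1)*(d + 4)*(d + 6)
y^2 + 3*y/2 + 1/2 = (y + 1/2)*(y + 1)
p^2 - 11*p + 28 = (p - 7)*(p - 4)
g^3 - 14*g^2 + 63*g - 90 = (g - 6)*(g - 5)*(g - 3)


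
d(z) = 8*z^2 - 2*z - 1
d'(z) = 16*z - 2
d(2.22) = 33.99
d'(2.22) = 33.52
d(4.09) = 124.64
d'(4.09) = 63.44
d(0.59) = 0.60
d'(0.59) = 7.44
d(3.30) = 79.52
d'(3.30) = 50.80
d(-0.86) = 6.64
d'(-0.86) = -15.76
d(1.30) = 9.92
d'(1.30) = 18.80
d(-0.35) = 0.68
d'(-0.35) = -7.60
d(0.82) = 2.74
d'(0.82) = 11.12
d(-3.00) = 77.00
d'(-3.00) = -50.00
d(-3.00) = 77.00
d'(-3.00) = -50.00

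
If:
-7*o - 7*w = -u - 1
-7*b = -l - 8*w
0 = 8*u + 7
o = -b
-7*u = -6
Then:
No Solution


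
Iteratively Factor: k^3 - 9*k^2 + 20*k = (k)*(k^2 - 9*k + 20) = k*(k - 5)*(k - 4)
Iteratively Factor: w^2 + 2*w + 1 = (w + 1)*(w + 1)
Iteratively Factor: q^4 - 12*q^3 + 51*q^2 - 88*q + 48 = (q - 3)*(q^3 - 9*q^2 + 24*q - 16) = (q - 4)*(q - 3)*(q^2 - 5*q + 4) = (q - 4)^2*(q - 3)*(q - 1)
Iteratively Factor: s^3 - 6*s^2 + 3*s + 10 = (s + 1)*(s^2 - 7*s + 10) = (s - 2)*(s + 1)*(s - 5)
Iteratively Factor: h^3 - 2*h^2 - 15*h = (h + 3)*(h^2 - 5*h) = (h - 5)*(h + 3)*(h)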